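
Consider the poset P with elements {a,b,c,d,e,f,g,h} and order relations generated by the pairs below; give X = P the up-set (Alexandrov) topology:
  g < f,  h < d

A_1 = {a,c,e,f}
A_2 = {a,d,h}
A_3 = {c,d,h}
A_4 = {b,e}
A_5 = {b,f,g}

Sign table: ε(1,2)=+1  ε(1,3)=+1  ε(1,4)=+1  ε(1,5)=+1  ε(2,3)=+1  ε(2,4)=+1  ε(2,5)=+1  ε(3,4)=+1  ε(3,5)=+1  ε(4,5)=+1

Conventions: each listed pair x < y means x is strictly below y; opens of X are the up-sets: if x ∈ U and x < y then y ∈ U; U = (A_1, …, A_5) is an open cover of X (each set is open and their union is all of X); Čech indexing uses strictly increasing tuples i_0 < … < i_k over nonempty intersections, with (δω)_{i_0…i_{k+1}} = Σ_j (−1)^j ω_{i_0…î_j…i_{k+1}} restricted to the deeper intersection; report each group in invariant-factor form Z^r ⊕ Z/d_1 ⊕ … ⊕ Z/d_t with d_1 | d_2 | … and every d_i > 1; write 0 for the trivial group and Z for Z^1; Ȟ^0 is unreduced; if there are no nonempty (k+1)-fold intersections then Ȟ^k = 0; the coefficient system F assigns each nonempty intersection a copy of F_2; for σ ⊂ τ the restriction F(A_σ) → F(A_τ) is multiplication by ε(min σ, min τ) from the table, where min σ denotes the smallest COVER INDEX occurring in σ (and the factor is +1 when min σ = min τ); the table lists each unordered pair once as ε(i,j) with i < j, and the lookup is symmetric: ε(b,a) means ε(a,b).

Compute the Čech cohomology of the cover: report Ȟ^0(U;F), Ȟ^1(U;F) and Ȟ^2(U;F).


cover nerve:
  A12={a} A13={c} A14={e} A15={f} A23={d,h} A45={b}
C dims 5,6; δ0: rk_F2 4
Ȟ^0: (5−4)−0=1 ⇒ Z/2
Ȟ^1: (6−0)−4=2 ⇒ Z/2 ⊕ Z/2
Ȟ^2: (0−0)−0=0 ⇒ 0

Ȟ^0 = Z/2,  Ȟ^1 = Z/2 ⊕ Z/2,  Ȟ^2 = 0


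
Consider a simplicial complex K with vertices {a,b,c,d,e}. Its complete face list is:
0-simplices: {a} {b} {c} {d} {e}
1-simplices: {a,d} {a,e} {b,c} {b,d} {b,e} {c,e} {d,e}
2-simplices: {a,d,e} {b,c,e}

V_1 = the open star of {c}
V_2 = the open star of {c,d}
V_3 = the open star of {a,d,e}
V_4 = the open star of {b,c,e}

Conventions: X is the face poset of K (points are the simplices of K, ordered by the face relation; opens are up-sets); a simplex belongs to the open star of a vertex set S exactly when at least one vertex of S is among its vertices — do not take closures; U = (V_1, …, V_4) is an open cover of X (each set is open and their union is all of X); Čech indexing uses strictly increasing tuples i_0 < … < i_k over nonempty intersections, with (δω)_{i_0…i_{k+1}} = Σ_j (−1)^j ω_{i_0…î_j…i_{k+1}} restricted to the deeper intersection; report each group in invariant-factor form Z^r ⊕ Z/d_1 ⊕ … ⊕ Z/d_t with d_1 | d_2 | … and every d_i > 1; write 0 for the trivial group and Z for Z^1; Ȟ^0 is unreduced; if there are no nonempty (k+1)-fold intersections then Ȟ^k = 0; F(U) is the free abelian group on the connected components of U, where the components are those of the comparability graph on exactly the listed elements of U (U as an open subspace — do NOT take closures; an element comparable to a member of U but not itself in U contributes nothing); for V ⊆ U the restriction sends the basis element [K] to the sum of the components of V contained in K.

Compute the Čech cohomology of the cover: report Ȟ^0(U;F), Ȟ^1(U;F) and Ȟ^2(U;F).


nerve of the cover:
  V1={{c},{b,c},{c,e},{b,c,e}} V2={{c},{d},{a,d},{b,c},{b,d},{c,e},{d,e},{a,d,e},{b,c,e}} V3={{a},{d},{e},{a,d},{a,e},{b,d},{b,e},{c,e},{d,e},{a,d,e},{b,c,e}} V4={{b},{c},{e},{a,e},{b,c},{b,d},{b,e},{c,e},{d,e},{a,d,e},{b,c,e}}
  V12={{c},{b,c},{c,e},{b,c,e}} V13={{c,e},{b,c,e}} V14={{c},{b,c},{c,e},{b,c,e}} V23={{d},{a,d},{b,d},{c,e},{d,e},{a,d,e},{b,c,e}} V24={{c},{b,c},{b,d},{c,e},{d,e},{a,d,e},{b,c,e}} V34={{e},{a,e},{b,d},{b,e},{c,e},{d,e},{a,d,e},{b,c,e}}
  V123={{c,e},{b,c,e}} V124={{c},{b,c},{c,e},{b,c,e}} V134={{c,e},{b,c,e}} V234={{b,d},{c,e},{d,e},{a,d,e},{b,c,e}}
  V1234={{c,e},{b,c,e}}
components per intersection:
  V1: {{c},{b,c},{c,e},{b,c,e}}
  V2: {{c},{b,c},{c,e},{b,c,e}} {{d},{a,d},{b,d},{d,e},{a,d,e}}
  V3: {{a},{d},{e},{a,d},{a,e},{b,d},{b,e},{c,e},{d,e},{a,d,e},{b,c,e}}
  V4: {{b},{c},{e},{a,e},{b,c},{b,d},{b,e},{c,e},{d,e},{a,d,e},{b,c,e}}
  V12: {{c},{b,c},{c,e},{b,c,e}}
  V13: {{c,e},{b,c,e}}
  V14: {{c},{b,c},{c,e},{b,c,e}}
  V23: {{d},{a,d},{b,d},{d,e},{a,d,e}} {{c,e},{b,c,e}}
  V24: {{c},{b,c},{c,e},{b,c,e}} {{b,d}} {{d,e},{a,d,e}}
  V34: {{e},{a,e},{b,e},{c,e},{d,e},{a,d,e},{b,c,e}} {{b,d}}
  V123: {{c,e},{b,c,e}}
  V124: {{c},{b,c},{c,e},{b,c,e}}
  V134: {{c,e},{b,c,e}}
  V234: {{b,d}} {{c,e},{b,c,e}} {{d,e},{a,d,e}}
  V1234: {{c,e},{b,c,e}}
C dims 5,10,6,1; δ0: rk 4, SNF 1^4; δ1: rk 5, SNF 1^5; δ2: rk 1, SNF 1^1
Ȟ^0 = (5 − 4) − 0 = 1, so Ȟ^0 ≅ Z
Ȟ^1 = (10 − 5) − 4 = 1, so Ȟ^1 ≅ Z
Ȟ^2 = (6 − 1) − 5 = 0, so Ȟ^2 ≅ 0

Ȟ^0 ≅ Z; Ȟ^1 ≅ Z; Ȟ^2 ≅ 0


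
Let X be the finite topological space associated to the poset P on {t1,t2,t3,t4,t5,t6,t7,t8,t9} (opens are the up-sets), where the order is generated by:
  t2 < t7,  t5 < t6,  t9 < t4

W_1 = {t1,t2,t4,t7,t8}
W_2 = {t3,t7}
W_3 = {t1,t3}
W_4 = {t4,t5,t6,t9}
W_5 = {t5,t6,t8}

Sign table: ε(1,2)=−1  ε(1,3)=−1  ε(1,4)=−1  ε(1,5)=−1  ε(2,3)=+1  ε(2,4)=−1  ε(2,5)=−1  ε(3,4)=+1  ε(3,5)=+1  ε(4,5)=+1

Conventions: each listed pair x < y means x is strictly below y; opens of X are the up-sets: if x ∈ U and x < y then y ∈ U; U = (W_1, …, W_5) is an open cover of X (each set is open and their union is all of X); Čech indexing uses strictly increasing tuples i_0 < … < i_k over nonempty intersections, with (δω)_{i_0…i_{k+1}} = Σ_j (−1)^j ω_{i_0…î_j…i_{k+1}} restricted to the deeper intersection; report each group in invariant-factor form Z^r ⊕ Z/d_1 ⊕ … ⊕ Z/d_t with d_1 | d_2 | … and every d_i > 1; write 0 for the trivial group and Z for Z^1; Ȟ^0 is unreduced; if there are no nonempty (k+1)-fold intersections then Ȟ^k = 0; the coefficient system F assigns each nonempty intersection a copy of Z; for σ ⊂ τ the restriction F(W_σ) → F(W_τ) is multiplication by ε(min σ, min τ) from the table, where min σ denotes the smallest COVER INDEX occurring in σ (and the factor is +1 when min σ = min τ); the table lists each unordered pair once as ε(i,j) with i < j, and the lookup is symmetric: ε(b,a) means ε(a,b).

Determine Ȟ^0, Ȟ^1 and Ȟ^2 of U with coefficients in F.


cover nerve:
  W12={t7} W13={t1} W14={t4} W15={t8} W23={t3} W45={t5,t6}
C dims 5,6; δ0: rk 4, SNF 1^4
Ȟ^0: (5−4)−0=1 ⇒ Z
Ȟ^1: (6−0)−4=2 ⇒ Z^2
Ȟ^2: (0−0)−0=0 ⇒ 0

Ȟ^0 = Z,  Ȟ^1 = Z^2,  Ȟ^2 = 0


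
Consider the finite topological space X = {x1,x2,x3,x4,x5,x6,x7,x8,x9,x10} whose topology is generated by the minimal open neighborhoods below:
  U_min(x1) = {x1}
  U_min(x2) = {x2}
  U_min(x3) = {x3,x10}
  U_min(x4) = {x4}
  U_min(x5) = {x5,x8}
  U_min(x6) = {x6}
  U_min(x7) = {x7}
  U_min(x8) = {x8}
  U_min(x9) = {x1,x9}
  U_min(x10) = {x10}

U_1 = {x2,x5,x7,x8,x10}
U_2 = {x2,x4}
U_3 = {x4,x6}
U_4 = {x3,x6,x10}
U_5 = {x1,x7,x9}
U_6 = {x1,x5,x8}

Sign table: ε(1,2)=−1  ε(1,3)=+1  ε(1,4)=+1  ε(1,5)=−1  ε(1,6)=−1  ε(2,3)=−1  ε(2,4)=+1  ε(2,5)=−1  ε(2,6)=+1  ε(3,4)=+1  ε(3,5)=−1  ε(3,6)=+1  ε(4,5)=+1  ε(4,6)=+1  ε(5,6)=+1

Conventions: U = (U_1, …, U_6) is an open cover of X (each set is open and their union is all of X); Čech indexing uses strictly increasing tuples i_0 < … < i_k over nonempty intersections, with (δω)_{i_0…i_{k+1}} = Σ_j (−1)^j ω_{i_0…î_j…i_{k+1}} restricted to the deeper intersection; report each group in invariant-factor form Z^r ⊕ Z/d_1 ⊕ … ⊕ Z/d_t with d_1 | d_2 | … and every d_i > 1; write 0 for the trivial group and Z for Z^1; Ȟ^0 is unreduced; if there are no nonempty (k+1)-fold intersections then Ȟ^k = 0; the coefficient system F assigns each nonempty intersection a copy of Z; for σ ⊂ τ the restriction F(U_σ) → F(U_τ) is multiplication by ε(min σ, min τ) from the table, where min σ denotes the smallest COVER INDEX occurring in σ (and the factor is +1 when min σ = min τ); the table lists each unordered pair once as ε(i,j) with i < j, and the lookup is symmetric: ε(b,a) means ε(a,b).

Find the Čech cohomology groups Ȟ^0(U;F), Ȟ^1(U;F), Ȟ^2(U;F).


Ȟ^0 = Z, Ȟ^1 = Z^2, Ȟ^2 = 0

intersection data:
  U12={x2} U14={x10} U15={x7} U16={x5,x8} U23={x4} U34={x6} U56={x1}
C dims 6,7; δ0: rk 5, SNF 1^5
Ȟ^0 = (6 − 5) − 0 = 1, so Ȟ^0 ≅ Z
Ȟ^1 = (7 − 0) − 5 = 2, so Ȟ^1 ≅ Z^2
Ȟ^2 = (0 − 0) − 0 = 0, so Ȟ^2 ≅ 0


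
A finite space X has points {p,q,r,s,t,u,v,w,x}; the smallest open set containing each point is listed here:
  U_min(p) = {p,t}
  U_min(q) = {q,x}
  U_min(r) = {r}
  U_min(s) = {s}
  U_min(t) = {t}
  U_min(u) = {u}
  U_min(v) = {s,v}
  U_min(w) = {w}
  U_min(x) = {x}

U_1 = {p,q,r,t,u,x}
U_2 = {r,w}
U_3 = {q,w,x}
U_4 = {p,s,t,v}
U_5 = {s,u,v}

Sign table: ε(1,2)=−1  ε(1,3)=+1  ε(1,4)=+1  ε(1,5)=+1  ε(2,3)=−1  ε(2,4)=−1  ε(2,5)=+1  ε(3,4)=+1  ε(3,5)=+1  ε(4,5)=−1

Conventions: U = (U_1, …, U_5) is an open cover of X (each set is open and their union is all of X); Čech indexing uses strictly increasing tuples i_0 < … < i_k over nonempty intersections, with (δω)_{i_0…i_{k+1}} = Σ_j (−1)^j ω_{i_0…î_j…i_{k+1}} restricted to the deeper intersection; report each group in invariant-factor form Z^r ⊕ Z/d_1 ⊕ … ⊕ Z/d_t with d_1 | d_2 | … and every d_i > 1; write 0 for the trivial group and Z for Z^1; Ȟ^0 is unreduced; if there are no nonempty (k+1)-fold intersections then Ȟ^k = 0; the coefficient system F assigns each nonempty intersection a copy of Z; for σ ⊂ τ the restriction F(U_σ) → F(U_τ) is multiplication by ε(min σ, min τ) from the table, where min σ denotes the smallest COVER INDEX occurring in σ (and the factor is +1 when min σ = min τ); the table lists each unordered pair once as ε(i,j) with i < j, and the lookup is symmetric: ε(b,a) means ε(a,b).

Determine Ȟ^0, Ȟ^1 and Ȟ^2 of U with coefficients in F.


Ȟ^0 = 0,  Ȟ^1 = Z ⊕ Z/2,  Ȟ^2 = 0

intersection data:
  U12={r} U13={q,x} U14={p,t} U15={u} U23={w} U45={s,v}
C dims 5,6; δ0: rk 5, SNF 1^4·2
Ȟ^0 = (5 − 5) − 0 = 0, so Ȟ^0 ≅ 0
Ȟ^1 = (6 − 0) − 5 = 1 plus torsion [2], so Ȟ^1 ≅ Z ⊕ Z/2
Ȟ^2 = (0 − 0) − 0 = 0, so Ȟ^2 ≅ 0


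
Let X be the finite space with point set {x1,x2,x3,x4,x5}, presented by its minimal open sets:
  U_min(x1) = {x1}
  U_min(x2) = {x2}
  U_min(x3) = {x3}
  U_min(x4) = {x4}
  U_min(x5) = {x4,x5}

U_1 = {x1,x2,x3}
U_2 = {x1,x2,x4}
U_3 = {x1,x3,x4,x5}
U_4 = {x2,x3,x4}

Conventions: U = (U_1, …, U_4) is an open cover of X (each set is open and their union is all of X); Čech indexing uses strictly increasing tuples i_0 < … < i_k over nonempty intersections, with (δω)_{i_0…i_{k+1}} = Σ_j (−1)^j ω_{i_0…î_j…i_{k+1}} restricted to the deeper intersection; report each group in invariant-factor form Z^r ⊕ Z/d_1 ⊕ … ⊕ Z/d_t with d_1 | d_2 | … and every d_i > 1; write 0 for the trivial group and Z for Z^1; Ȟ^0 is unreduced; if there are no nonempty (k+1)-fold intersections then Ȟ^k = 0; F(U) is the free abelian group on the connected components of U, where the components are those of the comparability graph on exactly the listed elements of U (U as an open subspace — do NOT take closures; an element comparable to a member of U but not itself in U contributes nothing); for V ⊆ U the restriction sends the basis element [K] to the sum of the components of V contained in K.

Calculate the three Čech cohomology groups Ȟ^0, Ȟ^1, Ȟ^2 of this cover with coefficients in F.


cover nerve:
  U12={x1,x2} U13={x1,x3} U14={x2,x3} U23={x1,x4} U24={x2,x4} U34={x3,x4}
  U123={x1} U124={x2} U134={x3} U234={x4}
components per intersection:
  U1: {x1} {x2} {x3}
  U2: {x1} {x2} {x4}
  U3: {x1} {x3} {x4,x5}
  U4: {x2} {x3} {x4}
  U12: {x1} {x2}
  U13: {x1} {x3}
  U14: {x2} {x3}
  U23: {x1} {x4}
  U24: {x2} {x4}
  U34: {x3} {x4}
  U123: {x1}
  U124: {x2}
  U134: {x3}
  U234: {x4}
C dims 12,12,4; δ0: rk 8, SNF 1^8; δ1: rk 4, SNF 1^4
Ȟ^0: (12−8)−0=4 ⇒ Z^4
Ȟ^1: (12−4)−8=0 ⇒ 0
Ȟ^2: (4−0)−4=0 ⇒ 0

Ȟ^0 ≅ Z^4, Ȟ^1 ≅ 0 and Ȟ^2 ≅ 0


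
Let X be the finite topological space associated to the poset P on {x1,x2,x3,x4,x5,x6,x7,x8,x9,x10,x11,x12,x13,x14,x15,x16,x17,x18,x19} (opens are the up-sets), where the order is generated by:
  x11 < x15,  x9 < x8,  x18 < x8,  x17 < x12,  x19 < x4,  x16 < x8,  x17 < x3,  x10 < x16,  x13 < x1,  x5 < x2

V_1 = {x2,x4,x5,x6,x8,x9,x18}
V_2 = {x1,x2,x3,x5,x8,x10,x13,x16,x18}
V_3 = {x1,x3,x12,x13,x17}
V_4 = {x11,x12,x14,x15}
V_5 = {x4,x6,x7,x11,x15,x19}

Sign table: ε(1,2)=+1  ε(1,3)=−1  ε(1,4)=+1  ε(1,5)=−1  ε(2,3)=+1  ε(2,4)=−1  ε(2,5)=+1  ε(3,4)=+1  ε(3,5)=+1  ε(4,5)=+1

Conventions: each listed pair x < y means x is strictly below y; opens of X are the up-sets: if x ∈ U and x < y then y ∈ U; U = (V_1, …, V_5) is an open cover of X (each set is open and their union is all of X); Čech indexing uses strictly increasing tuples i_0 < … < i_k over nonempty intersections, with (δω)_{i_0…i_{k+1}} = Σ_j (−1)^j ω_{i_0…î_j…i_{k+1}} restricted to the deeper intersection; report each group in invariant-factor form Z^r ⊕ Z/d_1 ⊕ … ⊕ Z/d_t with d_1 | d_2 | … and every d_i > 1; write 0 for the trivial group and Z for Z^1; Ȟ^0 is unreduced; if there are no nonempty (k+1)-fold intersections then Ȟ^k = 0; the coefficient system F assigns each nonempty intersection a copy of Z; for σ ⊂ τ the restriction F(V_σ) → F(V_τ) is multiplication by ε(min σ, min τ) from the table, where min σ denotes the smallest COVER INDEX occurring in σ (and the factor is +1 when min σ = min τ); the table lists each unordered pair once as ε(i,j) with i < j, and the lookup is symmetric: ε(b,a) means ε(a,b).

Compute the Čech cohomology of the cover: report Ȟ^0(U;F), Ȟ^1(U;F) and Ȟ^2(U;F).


nerve of the cover:
  V12={x2,x5,x8,x18} V15={x4,x6} V23={x1,x3,x13} V34={x12} V45={x11,x15}
C dims 5,5; δ0: rk 5, SNF 1^4·2
Ȟ^0 = (5 − 5) − 0 = 0, so Ȟ^0 ≅ 0
Ȟ^1 = (5 − 0) − 5 = 0 plus torsion [2], so Ȟ^1 ≅ Z/2
Ȟ^2 = (0 − 0) − 0 = 0, so Ȟ^2 ≅ 0

Ȟ^0 = 0, Ȟ^1 = Z/2, Ȟ^2 = 0


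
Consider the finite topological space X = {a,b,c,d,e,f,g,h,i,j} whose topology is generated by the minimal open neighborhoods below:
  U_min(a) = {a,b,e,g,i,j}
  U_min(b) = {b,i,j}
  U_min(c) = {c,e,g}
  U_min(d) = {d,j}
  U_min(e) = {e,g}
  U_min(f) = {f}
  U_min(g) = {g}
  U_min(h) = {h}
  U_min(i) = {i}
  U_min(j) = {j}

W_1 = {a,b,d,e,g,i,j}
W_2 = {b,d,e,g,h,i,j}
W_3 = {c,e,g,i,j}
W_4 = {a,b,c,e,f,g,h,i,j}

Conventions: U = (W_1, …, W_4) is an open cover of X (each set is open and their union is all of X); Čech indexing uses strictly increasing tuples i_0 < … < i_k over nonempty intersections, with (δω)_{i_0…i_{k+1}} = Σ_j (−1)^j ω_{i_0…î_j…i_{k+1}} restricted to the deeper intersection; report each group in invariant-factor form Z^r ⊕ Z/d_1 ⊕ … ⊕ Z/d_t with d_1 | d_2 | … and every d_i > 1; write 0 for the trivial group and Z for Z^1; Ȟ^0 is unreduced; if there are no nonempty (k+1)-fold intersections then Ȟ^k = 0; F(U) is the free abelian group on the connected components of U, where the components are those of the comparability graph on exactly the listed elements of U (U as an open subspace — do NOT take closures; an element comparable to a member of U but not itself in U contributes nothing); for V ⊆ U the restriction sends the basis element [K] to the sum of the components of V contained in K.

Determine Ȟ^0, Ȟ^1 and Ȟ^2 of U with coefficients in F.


intersection data:
  W12={b,d,e,g,i,j} W13={e,g,i,j} W14={a,b,e,g,i,j} W23={e,g,i,j} W24={b,e,g,h,i,j} W34={c,e,g,i,j}
  W123={e,g,i,j} W124={b,e,g,i,j} W134={e,g,i,j} W234={e,g,i,j}
  W1234={e,g,i,j}
components per intersection:
  W1: {a,b,d,e,g,i,j}
  W2: {b,d,i,j} {e,g} {h}
  W3: {c,e,g} {i} {j}
  W4: {a,b,c,e,g,i,j} {f} {h}
  W12: {b,d,i,j} {e,g}
  W13: {e,g} {i} {j}
  W14: {a,b,e,g,i,j}
  W23: {e,g} {i} {j}
  W24: {b,i,j} {e,g} {h}
  W34: {c,e,g} {i} {j}
  W123: {e,g} {i} {j}
  W124: {b,i,j} {e,g}
  W134: {e,g} {i} {j}
  W234: {e,g} {i} {j}
  W1234: {e,g} {i} {j}
C dims 10,15,11,3; δ0: rk 7, SNF 1^7; δ1: rk 8, SNF 1^8; δ2: rk 3, SNF 1^3
Ȟ^0 = (10 − 7) − 0 = 3, so Ȟ^0 ≅ Z^3
Ȟ^1 = (15 − 8) − 7 = 0, so Ȟ^1 ≅ 0
Ȟ^2 = (11 − 3) − 8 = 0, so Ȟ^2 ≅ 0

Ȟ^0 ≅ Z^3, Ȟ^1 ≅ 0 and Ȟ^2 ≅ 0


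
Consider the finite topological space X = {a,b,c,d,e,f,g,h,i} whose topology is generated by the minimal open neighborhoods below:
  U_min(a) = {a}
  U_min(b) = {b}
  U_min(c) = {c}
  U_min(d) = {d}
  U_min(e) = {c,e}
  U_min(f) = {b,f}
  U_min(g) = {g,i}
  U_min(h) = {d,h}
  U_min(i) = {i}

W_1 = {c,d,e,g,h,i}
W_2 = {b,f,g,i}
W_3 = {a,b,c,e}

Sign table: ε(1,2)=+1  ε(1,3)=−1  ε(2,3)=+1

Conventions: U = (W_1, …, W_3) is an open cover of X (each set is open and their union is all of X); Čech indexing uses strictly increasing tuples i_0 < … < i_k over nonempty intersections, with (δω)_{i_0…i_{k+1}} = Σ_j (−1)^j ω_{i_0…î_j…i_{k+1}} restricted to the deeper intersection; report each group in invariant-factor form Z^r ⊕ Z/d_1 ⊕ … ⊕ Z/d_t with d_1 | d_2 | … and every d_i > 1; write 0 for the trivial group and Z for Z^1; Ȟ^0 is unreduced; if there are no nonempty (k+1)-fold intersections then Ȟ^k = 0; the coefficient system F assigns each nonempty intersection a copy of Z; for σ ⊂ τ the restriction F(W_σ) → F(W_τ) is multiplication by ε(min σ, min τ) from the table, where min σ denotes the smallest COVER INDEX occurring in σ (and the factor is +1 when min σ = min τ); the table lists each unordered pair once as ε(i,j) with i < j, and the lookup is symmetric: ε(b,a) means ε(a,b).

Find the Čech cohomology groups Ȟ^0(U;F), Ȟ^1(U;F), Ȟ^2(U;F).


Ȟ^0 = 0; Ȟ^1 = Z/2; Ȟ^2 = 0

nerve of the cover:
  W12={g,i} W13={c,e} W23={b}
C dims 3,3; δ0: rk 3, SNF 1^2·2
Ȟ^0 = (3 − 3) − 0 = 0, so Ȟ^0 ≅ 0
Ȟ^1 = (3 − 0) − 3 = 0 plus torsion [2], so Ȟ^1 ≅ Z/2
Ȟ^2 = (0 − 0) − 0 = 0, so Ȟ^2 ≅ 0


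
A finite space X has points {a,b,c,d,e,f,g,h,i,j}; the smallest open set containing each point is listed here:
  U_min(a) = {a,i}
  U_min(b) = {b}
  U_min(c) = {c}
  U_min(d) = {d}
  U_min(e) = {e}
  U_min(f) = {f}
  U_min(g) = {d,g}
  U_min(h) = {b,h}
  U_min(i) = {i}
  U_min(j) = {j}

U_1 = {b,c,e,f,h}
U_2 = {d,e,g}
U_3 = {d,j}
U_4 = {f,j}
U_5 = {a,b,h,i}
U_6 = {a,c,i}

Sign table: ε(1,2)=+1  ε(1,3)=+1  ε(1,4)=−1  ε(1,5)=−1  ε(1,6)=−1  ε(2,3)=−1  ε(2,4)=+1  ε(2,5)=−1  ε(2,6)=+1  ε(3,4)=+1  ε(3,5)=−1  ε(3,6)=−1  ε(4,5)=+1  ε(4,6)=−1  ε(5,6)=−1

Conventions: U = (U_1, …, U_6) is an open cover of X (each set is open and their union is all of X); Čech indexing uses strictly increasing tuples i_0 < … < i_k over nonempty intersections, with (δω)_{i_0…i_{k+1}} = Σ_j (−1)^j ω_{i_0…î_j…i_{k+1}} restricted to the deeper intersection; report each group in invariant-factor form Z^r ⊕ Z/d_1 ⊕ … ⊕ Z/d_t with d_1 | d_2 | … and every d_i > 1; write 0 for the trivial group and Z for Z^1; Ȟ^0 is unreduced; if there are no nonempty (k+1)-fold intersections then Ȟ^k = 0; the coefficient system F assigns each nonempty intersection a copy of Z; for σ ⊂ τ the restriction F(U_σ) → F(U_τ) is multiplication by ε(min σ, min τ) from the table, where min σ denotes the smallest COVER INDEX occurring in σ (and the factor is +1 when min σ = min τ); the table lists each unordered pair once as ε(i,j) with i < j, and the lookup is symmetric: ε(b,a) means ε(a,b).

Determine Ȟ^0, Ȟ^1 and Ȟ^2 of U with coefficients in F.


cover nerve:
  U12={e} U14={f} U15={b,h} U16={c} U23={d} U34={j} U56={a,i}
C dims 6,7; δ0: rk 6, SNF 1^5·2
Ȟ^0: (6−6)−0=0 ⇒ 0
Ȟ^1: (7−0)−6=1 plus torsion [2] ⇒ Z ⊕ Z/2
Ȟ^2: (0−0)−0=0 ⇒ 0

Ȟ^0 = 0, Ȟ^1 = Z ⊕ Z/2, Ȟ^2 = 0


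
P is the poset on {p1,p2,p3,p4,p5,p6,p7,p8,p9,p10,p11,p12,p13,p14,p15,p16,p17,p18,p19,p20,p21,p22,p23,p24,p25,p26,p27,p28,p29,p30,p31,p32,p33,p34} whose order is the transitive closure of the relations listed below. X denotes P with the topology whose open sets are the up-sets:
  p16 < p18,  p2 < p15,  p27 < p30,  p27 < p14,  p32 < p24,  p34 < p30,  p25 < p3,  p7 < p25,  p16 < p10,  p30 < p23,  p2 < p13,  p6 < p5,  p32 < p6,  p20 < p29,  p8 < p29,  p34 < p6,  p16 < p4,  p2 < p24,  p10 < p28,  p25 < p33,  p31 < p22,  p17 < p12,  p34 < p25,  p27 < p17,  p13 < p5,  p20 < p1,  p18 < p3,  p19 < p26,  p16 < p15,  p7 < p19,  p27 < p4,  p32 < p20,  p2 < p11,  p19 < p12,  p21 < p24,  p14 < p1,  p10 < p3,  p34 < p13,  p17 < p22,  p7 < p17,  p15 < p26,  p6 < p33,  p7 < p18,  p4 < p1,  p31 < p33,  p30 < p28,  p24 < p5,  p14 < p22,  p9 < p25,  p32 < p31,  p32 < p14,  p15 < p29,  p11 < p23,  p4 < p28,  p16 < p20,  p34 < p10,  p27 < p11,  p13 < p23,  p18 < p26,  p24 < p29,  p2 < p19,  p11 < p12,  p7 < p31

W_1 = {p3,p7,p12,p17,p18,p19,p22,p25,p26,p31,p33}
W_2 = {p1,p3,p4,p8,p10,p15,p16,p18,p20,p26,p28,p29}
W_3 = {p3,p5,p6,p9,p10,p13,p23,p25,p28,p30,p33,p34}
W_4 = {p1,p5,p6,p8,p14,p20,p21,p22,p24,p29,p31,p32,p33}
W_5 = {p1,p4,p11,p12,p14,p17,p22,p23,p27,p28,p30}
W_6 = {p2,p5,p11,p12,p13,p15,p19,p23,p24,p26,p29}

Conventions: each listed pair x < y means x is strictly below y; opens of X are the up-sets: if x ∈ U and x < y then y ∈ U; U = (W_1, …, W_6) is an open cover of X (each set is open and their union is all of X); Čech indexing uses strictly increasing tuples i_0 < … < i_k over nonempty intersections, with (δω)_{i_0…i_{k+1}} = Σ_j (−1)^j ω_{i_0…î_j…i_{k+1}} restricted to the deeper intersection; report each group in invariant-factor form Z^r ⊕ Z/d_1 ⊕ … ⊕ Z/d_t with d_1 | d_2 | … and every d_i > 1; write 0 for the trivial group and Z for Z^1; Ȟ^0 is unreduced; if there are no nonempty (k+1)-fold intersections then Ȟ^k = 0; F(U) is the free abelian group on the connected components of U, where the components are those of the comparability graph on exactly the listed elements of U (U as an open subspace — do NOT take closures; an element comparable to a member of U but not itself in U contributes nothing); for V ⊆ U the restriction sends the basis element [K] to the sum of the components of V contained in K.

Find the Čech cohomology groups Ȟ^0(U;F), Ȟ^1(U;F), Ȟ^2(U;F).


nerve of the cover:
  W12={p3,p18,p26} W13={p3,p25,p33} W14={p22,p31,p33} W15={p12,p17,p22} W16={p12,p19,p26} W23={p3,p10,p28} W24={p1,p8,p20,p29} W25={p1,p4,p28} W26={p15,p26,p29} W34={p5,p6,p33} W35={p23,p28,p30} W36={p5,p13,p23} W45={p1,p14,p22} W46={p5,p24,p29} W56={p11,p12,p23}
  W123={p3} W126={p26} W134={p33} W145={p22} W156={p12} W235={p28} W245={p1} W246={p29} W346={p5} W356={p23}
components per intersection:
  W1: {p3,p7,p12,p17,p18,p19,p22,p25,p26,p31,p33}
  W2: {p1,p3,p4,p8,p10,p15,p16,p18,p20,p26,p28,p29}
  W3: {p3,p5,p6,p9,p10,p13,p23,p25,p28,p30,p33,p34}
  W4: {p1,p5,p6,p8,p14,p20,p21,p22,p24,p29,p31,p32,p33}
  W5: {p1,p4,p11,p12,p14,p17,p22,p23,p27,p28,p30}
  W6: {p2,p5,p11,p12,p13,p15,p19,p23,p24,p26,p29}
  W12: {p3,p18,p26}
  W13: {p3,p25,p33}
  W14: {p22,p31,p33}
  W15: {p12,p17,p22}
  W16: {p12,p19,p26}
  W23: {p3,p10,p28}
  W24: {p1,p8,p20,p29}
  W25: {p1,p4,p28}
  W26: {p15,p26,p29}
  W34: {p5,p6,p33}
  W35: {p23,p28,p30}
  W36: {p5,p13,p23}
  W45: {p1,p14,p22}
  W46: {p5,p24,p29}
  W56: {p11,p12,p23}
  W123: {p3}
  W126: {p26}
  W134: {p33}
  W145: {p22}
  W156: {p12}
  W235: {p28}
  W245: {p1}
  W246: {p29}
  W346: {p5}
  W356: {p23}
C dims 6,15,10; δ0: rk 5, SNF 1^5; δ1: rk 10, SNF 1^9·2
Ȟ^0 = (6 − 5) − 0 = 1, so Ȟ^0 ≅ Z
Ȟ^1 = (15 − 10) − 5 = 0, so Ȟ^1 ≅ 0
Ȟ^2 = (10 − 0) − 10 = 0 plus torsion [2], so Ȟ^2 ≅ Z/2

Ȟ^0 = Z, Ȟ^1 = 0, Ȟ^2 = Z/2


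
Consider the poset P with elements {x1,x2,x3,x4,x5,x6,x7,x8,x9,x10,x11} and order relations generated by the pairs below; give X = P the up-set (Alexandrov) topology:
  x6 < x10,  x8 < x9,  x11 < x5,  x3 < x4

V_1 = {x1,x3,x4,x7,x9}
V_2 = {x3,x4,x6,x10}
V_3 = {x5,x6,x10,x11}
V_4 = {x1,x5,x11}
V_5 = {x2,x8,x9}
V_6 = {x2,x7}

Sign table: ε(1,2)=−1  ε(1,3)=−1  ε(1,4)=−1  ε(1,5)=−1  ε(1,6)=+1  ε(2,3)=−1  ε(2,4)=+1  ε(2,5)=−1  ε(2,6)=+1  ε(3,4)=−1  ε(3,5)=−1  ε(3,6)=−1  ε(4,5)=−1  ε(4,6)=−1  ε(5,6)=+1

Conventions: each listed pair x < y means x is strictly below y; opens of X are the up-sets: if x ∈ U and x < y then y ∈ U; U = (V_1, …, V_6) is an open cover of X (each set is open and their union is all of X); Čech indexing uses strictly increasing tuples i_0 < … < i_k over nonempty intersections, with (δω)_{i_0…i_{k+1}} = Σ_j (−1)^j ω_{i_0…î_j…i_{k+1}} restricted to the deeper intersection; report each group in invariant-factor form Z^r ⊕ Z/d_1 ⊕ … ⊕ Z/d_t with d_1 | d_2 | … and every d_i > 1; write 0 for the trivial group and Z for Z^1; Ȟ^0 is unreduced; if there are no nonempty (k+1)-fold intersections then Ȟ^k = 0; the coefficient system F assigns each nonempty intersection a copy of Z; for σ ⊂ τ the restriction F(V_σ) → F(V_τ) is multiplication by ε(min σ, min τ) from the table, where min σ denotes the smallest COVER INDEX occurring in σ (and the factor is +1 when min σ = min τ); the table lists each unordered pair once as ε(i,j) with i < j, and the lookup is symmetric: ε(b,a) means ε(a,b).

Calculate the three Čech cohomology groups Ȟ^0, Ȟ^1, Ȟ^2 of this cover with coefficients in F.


Ȟ^0(U;F) ≅ 0, Ȟ^1(U;F) ≅ Z ⊕ Z/2 and Ȟ^2(U;F) ≅ 0

nerve simplices:
  V12={x3,x4} V14={x1} V15={x9} V16={x7} V23={x6,x10} V34={x5,x11} V56={x2}
C dims 6,7; δ0: rk 6, SNF 1^5·2
degree 0: 6−6−0 = 0 → Ȟ^0 ≅ 0
degree 1: 7−0−6 = 1 plus torsion [2] → Ȟ^1 ≅ Z ⊕ Z/2
degree 2: 0−0−0 = 0 → Ȟ^2 ≅ 0


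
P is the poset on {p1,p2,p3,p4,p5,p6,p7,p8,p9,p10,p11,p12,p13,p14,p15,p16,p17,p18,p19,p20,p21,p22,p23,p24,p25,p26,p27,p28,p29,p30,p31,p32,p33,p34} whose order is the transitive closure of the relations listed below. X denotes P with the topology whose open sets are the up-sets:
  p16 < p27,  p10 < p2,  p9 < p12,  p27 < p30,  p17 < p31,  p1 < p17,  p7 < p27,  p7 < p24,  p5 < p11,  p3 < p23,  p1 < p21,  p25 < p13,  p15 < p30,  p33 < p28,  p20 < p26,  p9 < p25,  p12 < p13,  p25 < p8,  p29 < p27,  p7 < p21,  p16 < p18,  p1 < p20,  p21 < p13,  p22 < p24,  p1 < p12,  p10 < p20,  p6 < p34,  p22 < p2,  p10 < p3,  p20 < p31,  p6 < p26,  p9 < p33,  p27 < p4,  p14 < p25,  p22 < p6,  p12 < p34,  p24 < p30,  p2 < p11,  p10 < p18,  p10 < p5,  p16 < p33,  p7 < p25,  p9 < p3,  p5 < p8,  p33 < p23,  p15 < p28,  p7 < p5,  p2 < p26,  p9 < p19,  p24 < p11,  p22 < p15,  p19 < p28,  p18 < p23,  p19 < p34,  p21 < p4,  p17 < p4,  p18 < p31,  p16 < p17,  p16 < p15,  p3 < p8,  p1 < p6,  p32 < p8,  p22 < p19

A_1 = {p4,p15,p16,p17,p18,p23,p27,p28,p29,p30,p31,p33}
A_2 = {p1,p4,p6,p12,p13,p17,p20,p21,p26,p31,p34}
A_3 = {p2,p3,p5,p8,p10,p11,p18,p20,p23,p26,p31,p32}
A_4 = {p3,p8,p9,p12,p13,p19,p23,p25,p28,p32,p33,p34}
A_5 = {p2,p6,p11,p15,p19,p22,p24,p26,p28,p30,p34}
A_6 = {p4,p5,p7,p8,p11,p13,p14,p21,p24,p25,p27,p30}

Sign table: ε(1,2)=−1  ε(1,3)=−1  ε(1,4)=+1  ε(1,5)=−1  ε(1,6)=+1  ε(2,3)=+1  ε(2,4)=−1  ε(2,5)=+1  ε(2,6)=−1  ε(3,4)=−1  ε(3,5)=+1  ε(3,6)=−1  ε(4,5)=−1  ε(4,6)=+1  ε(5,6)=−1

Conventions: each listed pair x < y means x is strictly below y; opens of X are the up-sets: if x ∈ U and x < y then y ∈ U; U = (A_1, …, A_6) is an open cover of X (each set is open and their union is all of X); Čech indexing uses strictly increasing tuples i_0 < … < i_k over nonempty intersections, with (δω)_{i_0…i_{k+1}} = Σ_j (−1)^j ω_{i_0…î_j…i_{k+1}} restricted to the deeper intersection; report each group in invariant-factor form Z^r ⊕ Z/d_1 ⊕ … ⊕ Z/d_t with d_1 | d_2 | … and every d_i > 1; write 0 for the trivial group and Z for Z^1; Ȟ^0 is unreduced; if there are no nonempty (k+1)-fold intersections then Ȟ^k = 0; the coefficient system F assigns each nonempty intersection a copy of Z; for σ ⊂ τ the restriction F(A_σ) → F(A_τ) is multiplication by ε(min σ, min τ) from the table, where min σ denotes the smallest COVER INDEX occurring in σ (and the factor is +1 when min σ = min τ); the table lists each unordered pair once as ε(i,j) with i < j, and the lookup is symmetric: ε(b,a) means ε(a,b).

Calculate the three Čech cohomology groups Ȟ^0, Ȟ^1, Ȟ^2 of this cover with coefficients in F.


Ȟ^0 ≅ Z,  Ȟ^1 ≅ 0,  Ȟ^2 ≅ Z/2

intersection data:
  A12={p4,p17,p31} A13={p18,p23,p31} A14={p23,p28,p33} A15={p15,p28,p30} A16={p4,p27,p30} A23={p20,p26,p31} A24={p12,p13,p34} A25={p6,p26,p34} A26={p4,p13,p21} A34={p3,p8,p23,p32} A35={p2,p11,p26} A36={p5,p8,p11} A45={p19,p28,p34} A46={p8,p13,p25} A56={p11,p24,p30}
  A123={p31} A126={p4} A134={p23} A145={p28} A156={p30} A235={p26} A245={p34} A246={p13} A346={p8} A356={p11}
C dims 6,15,10; δ0: rk 5, SNF 1^5; δ1: rk 10, SNF 1^9·2
Ȟ^0 = (6 − 5) − 0 = 1, so Ȟ^0 ≅ Z
Ȟ^1 = (15 − 10) − 5 = 0, so Ȟ^1 ≅ 0
Ȟ^2 = (10 − 0) − 10 = 0 plus torsion [2], so Ȟ^2 ≅ Z/2


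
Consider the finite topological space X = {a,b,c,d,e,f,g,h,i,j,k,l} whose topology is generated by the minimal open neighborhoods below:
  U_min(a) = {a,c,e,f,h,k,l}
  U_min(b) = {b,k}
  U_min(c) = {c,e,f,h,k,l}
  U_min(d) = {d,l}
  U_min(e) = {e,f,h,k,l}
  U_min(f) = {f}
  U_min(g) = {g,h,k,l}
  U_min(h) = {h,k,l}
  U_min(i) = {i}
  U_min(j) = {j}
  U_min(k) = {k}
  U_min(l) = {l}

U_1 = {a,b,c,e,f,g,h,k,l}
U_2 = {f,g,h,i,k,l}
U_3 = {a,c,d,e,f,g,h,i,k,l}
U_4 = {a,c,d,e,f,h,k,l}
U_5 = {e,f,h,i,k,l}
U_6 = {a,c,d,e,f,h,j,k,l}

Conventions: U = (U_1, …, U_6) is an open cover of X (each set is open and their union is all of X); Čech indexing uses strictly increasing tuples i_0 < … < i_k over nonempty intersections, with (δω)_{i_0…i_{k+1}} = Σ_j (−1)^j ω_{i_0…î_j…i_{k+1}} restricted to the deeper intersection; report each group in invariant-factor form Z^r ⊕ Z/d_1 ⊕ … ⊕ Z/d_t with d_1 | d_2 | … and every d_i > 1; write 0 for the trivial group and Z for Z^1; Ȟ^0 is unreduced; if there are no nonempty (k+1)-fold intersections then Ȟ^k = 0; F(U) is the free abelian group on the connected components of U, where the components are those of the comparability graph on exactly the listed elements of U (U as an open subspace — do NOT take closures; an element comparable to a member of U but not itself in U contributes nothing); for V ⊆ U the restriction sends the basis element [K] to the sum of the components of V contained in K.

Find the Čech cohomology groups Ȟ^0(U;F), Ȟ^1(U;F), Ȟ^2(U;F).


Ȟ^0(U;F) ≅ Z^3, Ȟ^1(U;F) ≅ 0 and Ȟ^2(U;F) ≅ 0

intersection data:
  U12={f,g,h,k,l} U13={a,c,e,f,g,h,k,l} U14={a,c,e,f,h,k,l} U15={e,f,h,k,l} U16={a,c,e,f,h,k,l} U23={f,g,h,i,k,l} U24={f,h,k,l} U25={f,h,i,k,l} U26={f,h,k,l} U34={a,c,d,e,f,h,k,l} U35={e,f,h,i,k,l} U36={a,c,d,e,f,h,k,l} U45={e,f,h,k,l} U46={a,c,d,e,f,h,k,l} U56={e,f,h,k,l}
  U123={f,g,h,k,l} U124={f,h,k,l} U125={f,h,k,l} U126={f,h,k,l} U134={a,c,e,f,h,k,l} U135={e,f,h,k,l} U136={a,c,e,f,h,k,l} U145={e,f,h,k,l} U146={a,c,e,f,h,k,l} U156={e,f,h,k,l} U234={f,h,k,l} U235={f,h,i,k,l} U236={f,h,k,l} U245={f,h,k,l} U246={f,h,k,l} U256={f,h,k,l} U345={e,f,h,k,l} U346={a,c,d,e,f,h,k,l} U356={e,f,h,k,l} U456={e,f,h,k,l}
  U1234={f,h,k,l} U1235={f,h,k,l} U1236={f,h,k,l} U1245={f,h,k,l} U1246={f,h,k,l} U1256={f,h,k,l} U1345={e,f,h,k,l} U1346={a,c,e,f,h,k,l} U1356={e,f,h,k,l} U1456={e,f,h,k,l} U2345={f,h,k,l} U2346={f,h,k,l} U2356={f,h,k,l} U2456={f,h,k,l} U3456={e,f,h,k,l}
  U12345={f,h,k,l} U12346={f,h,k,l} U12356={f,h,k,l} U12456={f,h,k,l} U13456={e,f,h,k,l} U23456={f,h,k,l}
  U123456={f,h,k,l}
components per intersection:
  U1: {a,b,c,e,f,g,h,k,l}
  U2: {f} {g,h,k,l} {i}
  U3: {a,c,d,e,f,g,h,k,l} {i}
  U4: {a,c,d,e,f,h,k,l}
  U5: {e,f,h,k,l} {i}
  U6: {a,c,d,e,f,h,k,l} {j}
  U12: {f} {g,h,k,l}
  U13: {a,c,e,f,g,h,k,l}
  U14: {a,c,e,f,h,k,l}
  U15: {e,f,h,k,l}
  U16: {a,c,e,f,h,k,l}
  U23: {f} {g,h,k,l} {i}
  U24: {f} {h,k,l}
  U25: {f} {h,k,l} {i}
  U26: {f} {h,k,l}
  U34: {a,c,d,e,f,h,k,l}
  U35: {e,f,h,k,l} {i}
  U36: {a,c,d,e,f,h,k,l}
  U45: {e,f,h,k,l}
  U46: {a,c,d,e,f,h,k,l}
  U56: {e,f,h,k,l}
  U123: {f} {g,h,k,l}
  U124: {f} {h,k,l}
  U125: {f} {h,k,l}
  U126: {f} {h,k,l}
  U134: {a,c,e,f,h,k,l}
  U135: {e,f,h,k,l}
  U136: {a,c,e,f,h,k,l}
  U145: {e,f,h,k,l}
  U146: {a,c,e,f,h,k,l}
  U156: {e,f,h,k,l}
  U234: {f} {h,k,l}
  U235: {f} {h,k,l} {i}
  U236: {f} {h,k,l}
  U245: {f} {h,k,l}
  U246: {f} {h,k,l}
  U256: {f} {h,k,l}
  U345: {e,f,h,k,l}
  U346: {a,c,d,e,f,h,k,l}
  U356: {e,f,h,k,l}
  U456: {e,f,h,k,l}
  U1234: {f} {h,k,l}
  U1235: {f} {h,k,l}
  U1236: {f} {h,k,l}
  U1245: {f} {h,k,l}
  U1246: {f} {h,k,l}
  U1256: {f} {h,k,l}
  U1345: {e,f,h,k,l}
  U1346: {a,c,e,f,h,k,l}
  U1356: {e,f,h,k,l}
  U1456: {e,f,h,k,l}
  U2345: {f} {h,k,l}
  U2346: {f} {h,k,l}
  U2356: {f} {h,k,l}
  U2456: {f} {h,k,l}
  U3456: {e,f,h,k,l}
  U12345: {f} {h,k,l}
  U12346: {f} {h,k,l}
  U12356: {f} {h,k,l}
  U12456: {f} {h,k,l}
  U13456: {e,f,h,k,l}
  U23456: {f} {h,k,l}
  U123456: {f} {h,k,l}
C dims 11,23,31,25; δ0: rk 8, SNF 1^8; δ1: rk 15, SNF 1^15; δ2: rk 16, SNF 1^16
Ȟ^0 = (11 − 8) − 0 = 3, so Ȟ^0 ≅ Z^3
Ȟ^1 = (23 − 15) − 8 = 0, so Ȟ^1 ≅ 0
Ȟ^2 = (31 − 16) − 15 = 0, so Ȟ^2 ≅ 0


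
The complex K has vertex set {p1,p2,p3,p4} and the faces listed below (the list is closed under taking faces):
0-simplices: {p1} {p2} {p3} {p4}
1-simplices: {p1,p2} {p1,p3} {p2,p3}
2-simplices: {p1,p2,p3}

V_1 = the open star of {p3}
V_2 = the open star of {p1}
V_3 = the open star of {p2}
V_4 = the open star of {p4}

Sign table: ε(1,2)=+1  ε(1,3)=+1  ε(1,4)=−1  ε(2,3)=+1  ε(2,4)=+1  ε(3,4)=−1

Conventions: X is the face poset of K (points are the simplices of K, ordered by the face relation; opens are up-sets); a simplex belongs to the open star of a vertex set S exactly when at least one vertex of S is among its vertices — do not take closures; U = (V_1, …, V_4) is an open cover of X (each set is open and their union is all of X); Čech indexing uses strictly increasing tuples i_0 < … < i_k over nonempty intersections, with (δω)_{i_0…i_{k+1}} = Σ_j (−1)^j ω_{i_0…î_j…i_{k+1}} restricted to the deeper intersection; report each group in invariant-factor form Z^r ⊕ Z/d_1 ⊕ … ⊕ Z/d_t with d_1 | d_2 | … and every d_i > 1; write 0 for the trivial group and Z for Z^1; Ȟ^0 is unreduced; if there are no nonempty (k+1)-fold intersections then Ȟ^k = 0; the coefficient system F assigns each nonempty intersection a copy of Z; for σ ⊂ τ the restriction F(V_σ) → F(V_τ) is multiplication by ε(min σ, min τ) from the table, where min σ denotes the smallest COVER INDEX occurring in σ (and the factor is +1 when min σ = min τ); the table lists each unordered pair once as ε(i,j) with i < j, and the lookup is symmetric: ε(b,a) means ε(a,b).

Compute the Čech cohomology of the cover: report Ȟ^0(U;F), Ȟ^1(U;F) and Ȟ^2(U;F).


Ȟ^0 ≅ Z^2; Ȟ^1 ≅ 0; Ȟ^2 ≅ 0

nonempty intersections:
  V1={{p3},{p1,p3},{p2,p3},{p1,p2,p3}} V2={{p1},{p1,p2},{p1,p3},{p1,p2,p3}} V3={{p2},{p1,p2},{p2,p3},{p1,p2,p3}} V4={{p4}}
  V12={{p1,p3},{p1,p2,p3}} V13={{p2,p3},{p1,p2,p3}} V23={{p1,p2},{p1,p2,p3}}
  V123={{p1,p2,p3}}
C dims 4,3,1; δ0: rk 2, SNF 1^2; δ1: rk 1, SNF 1^1
Ȟ^0: (4−2)−0=2 ⇒ Z^2
Ȟ^1: (3−1)−2=0 ⇒ 0
Ȟ^2: (1−0)−1=0 ⇒ 0


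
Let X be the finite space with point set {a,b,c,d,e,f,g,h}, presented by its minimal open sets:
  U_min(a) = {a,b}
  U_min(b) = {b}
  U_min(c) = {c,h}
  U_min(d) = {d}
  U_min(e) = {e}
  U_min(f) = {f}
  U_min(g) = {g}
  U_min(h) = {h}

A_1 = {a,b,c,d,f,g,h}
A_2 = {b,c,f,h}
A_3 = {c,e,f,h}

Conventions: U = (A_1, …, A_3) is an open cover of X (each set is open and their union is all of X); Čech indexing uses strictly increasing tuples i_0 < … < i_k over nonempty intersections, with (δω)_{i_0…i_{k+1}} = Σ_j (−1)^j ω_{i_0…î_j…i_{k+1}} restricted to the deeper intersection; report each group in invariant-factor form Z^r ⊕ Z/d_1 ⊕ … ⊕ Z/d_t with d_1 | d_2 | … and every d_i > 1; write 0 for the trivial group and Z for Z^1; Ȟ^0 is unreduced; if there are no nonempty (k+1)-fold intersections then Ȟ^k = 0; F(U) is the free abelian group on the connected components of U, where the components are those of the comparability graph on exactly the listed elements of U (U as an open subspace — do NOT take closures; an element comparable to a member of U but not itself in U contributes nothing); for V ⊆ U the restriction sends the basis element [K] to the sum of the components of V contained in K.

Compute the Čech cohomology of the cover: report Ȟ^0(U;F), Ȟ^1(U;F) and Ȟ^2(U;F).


nonempty overlaps:
  A12={b,c,f,h} A13={c,f,h} A23={c,f,h}
  A123={c,f,h}
components per intersection:
  A1: {a,b} {c,h} {d} {f} {g}
  A2: {b} {c,h} {f}
  A3: {c,h} {e} {f}
  A12: {b} {c,h} {f}
  A13: {c,h} {f}
  A23: {c,h} {f}
  A123: {c,h} {f}
C dims 11,7,2; δ0: rk 5, SNF 1^5; δ1: rk 2, SNF 1^2
degree 0: 11−5−0 = 6 → Ȟ^0 ≅ Z^6
degree 1: 7−2−5 = 0 → Ȟ^1 ≅ 0
degree 2: 2−0−2 = 0 → Ȟ^2 ≅ 0

Ȟ^0 ≅ Z^6; Ȟ^1 ≅ 0; Ȟ^2 ≅ 0


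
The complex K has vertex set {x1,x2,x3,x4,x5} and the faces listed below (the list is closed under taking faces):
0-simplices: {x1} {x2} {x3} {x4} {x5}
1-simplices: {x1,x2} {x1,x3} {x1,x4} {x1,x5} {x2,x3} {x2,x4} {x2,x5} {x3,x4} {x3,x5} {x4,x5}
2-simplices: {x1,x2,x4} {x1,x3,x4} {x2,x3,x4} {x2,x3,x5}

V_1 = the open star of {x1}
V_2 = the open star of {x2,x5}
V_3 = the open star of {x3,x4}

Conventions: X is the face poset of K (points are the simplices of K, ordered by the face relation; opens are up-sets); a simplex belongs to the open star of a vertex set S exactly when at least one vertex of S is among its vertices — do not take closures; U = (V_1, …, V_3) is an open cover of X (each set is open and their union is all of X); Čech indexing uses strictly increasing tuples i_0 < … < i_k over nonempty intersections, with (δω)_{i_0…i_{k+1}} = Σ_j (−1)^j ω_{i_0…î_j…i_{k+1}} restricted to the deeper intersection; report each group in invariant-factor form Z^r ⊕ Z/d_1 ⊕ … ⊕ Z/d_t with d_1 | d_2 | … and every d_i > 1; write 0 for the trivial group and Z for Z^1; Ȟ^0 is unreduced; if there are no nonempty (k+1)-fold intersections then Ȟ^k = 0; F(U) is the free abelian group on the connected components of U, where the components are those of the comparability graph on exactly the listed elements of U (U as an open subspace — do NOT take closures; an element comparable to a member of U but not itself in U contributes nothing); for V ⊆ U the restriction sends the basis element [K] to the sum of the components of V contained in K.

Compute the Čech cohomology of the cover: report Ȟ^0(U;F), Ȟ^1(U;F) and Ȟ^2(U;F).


nonempty intersections:
  V1={{x1},{x1,x2},{x1,x3},{x1,x4},{x1,x5},{x1,x2,x4},{x1,x3,x4}} V2={{x2},{x5},{x1,x2},{x1,x5},{x2,x3},{x2,x4},{x2,x5},{x3,x5},{x4,x5},{x1,x2,x4},{x2,x3,x4},{x2,x3,x5}} V3={{x3},{x4},{x1,x3},{x1,x4},{x2,x3},{x2,x4},{x3,x4},{x3,x5},{x4,x5},{x1,x2,x4},{x1,x3,x4},{x2,x3,x4},{x2,x3,x5}}
  V12={{x1,x2},{x1,x5},{x1,x2,x4}} V13={{x1,x3},{x1,x4},{x1,x2,x4},{x1,x3,x4}} V23={{x2,x3},{x2,x4},{x3,x5},{x4,x5},{x1,x2,x4},{x2,x3,x4},{x2,x3,x5}}
  V123={{x1,x2,x4}}
components per intersection:
  V1: {{x1},{x1,x2},{x1,x3},{x1,x4},{x1,x5},{x1,x2,x4},{x1,x3,x4}}
  V2: {{x2},{x5},{x1,x2},{x1,x5},{x2,x3},{x2,x4},{x2,x5},{x3,x5},{x4,x5},{x1,x2,x4},{x2,x3,x4},{x2,x3,x5}}
  V3: {{x3},{x4},{x1,x3},{x1,x4},{x2,x3},{x2,x4},{x3,x4},{x3,x5},{x4,x5},{x1,x2,x4},{x1,x3,x4},{x2,x3,x4},{x2,x3,x5}}
  V12: {{x1,x2},{x1,x2,x4}} {{x1,x5}}
  V13: {{x1,x3},{x1,x4},{x1,x2,x4},{x1,x3,x4}}
  V23: {{x2,x3},{x2,x4},{x3,x5},{x1,x2,x4},{x2,x3,x4},{x2,x3,x5}} {{x4,x5}}
  V123: {{x1,x2,x4}}
C dims 3,5,1; δ0: rk 2, SNF 1^2; δ1: rk 1, SNF 1^1
Ȟ^0: (3−2)−0=1 ⇒ Z
Ȟ^1: (5−1)−2=2 ⇒ Z^2
Ȟ^2: (1−0)−1=0 ⇒ 0

Ȟ^0 ≅ Z, Ȟ^1 ≅ Z^2 and Ȟ^2 ≅ 0


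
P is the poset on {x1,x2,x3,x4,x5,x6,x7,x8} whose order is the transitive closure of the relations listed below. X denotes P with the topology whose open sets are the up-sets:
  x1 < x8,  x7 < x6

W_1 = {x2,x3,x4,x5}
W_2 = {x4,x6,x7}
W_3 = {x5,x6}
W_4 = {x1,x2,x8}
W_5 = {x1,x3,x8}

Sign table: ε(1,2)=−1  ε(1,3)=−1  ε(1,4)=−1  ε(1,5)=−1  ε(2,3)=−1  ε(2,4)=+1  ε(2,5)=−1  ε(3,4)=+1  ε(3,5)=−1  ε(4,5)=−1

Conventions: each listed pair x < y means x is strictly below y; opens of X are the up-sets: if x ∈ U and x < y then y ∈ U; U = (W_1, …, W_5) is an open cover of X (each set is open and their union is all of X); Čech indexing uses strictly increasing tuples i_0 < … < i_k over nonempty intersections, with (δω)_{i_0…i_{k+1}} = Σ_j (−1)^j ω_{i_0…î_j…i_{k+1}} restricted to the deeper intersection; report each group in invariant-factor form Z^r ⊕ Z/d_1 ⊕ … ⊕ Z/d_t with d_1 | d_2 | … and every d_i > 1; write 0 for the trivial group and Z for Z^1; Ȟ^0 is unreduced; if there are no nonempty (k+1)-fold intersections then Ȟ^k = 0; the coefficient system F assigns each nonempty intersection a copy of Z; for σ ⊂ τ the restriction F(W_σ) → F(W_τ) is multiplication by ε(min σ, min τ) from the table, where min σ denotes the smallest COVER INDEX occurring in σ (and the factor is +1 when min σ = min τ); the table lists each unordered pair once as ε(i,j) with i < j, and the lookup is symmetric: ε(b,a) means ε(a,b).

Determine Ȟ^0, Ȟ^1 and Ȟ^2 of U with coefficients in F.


nonempty intersections:
  W12={x4} W13={x5} W14={x2} W15={x3} W23={x6} W45={x1,x8}
C dims 5,6; δ0: rk 5, SNF 1^4·2
Ȟ^0: (5−5)−0=0 ⇒ 0
Ȟ^1: (6−0)−5=1 plus torsion [2] ⇒ Z ⊕ Z/2
Ȟ^2: (0−0)−0=0 ⇒ 0

Ȟ^0 = 0, Ȟ^1 = Z ⊕ Z/2, Ȟ^2 = 0
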